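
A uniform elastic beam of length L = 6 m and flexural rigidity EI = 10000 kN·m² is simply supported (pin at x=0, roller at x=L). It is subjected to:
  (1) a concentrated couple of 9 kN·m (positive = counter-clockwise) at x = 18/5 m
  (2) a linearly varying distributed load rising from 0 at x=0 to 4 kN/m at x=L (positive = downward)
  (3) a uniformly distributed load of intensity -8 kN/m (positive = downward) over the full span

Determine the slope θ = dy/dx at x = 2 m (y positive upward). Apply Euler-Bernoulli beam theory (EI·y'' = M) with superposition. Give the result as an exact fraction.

θ(2) = 2671/1125000 rad

Load 1 — applied couple M₀=9 kN·m at a=18/5 m (b=L-a=12/5):
  θ_1 = (M₀x²/(2L)+C₁)/EI  [x≤a] with C₁=M₀(3b²-L²)/(6L)=-117/25 = (9·2²/(2·6)+(-117/25))/10000 = -21/125000 rad
Load 2 — triangular load w₀=4 kN/m (0→w₀ over full span):
  θ_2 = -w₀(7L⁴-30L²x²+15x⁴)/(360LEI) = -4·(7·6⁴-30·6²·2²+15·2⁴)/(360·6·10000) = -26/28125 rad
Load 3 — uniform load w=-8 kN/m over full span:
  θ_3 = -w(L³-6Lx²+4x³)/(24EI) = -(-8)·(6³-6·6·2²+4·2³)/(24·10000) = 13/3750 rad
Superposition: θ = Σ θ_i = 2671/1125000 rad ≈ 0.002374 rad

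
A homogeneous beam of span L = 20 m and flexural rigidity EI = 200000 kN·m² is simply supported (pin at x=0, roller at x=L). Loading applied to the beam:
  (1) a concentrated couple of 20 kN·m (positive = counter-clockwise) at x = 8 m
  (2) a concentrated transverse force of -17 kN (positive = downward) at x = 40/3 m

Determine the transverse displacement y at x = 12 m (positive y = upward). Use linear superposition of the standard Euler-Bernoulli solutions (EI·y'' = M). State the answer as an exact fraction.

Load 1 — applied couple M₀=20 kN·m at a=8 m (b=L-a=12):
  y_1 = (M₀x³/(6L)-M₀(x-a)²/2+C₁x)/EI  [x>a] with C₁=M₀(3b²-L²)/(6L)=16/3 = (20·12³/(6·20)-20·(12-8)²/2+(16/3)·12)/200000 = 3/3125 m
Load 2 — point force P=-17 kN at a=40/3 m (b=L-a=20/3):
  y_2 = -Pbx(L²-b²-x²)/(6LEI)  [x≤a] = -(-17)·(20/3)·12·(20²-(20/3)²-12²)/(6·20·200000) = 2023/168750 m
Superposition: y = Σ y_i = 437/33750 m ≈ 0.012948 m

y(12) = 437/33750 m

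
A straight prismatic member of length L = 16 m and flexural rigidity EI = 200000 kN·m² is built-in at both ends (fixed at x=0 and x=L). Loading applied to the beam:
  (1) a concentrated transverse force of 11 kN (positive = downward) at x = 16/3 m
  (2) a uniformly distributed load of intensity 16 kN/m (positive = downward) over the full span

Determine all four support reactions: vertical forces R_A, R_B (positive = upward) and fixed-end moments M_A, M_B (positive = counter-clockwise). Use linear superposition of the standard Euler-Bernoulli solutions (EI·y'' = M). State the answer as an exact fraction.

R_A = 3676/27 kN, M_A = 9920/27 kN·m, R_B = 3533/27 kN, M_B = -9568/27 kN·m

Load 1 — point force P=11 kN at a=16/3 m (b=L-a=32/3):
  R_A = Pb²(3a+b)/L³ = 11·(32/3)²·(3·(16/3)+(32/3))/16³ = 220/27 kN
  M_A = Pab²/L² = 11·(16/3)·(32/3)²/16² = 704/27 kN·m
  R_B = Pa²(a+3b)/L³ = 11·(16/3)²·((16/3)+3·(32/3))/16³ = 77/27 kN
  M_B = -Pa²b/L² = -11·(16/3)²·(32/3)/16² = -352/27 kN·m
Load 2 — uniform load w=16 kN/m over full span:
  R_A = wL/2 = 16·16/2 = 128 kN
  M_A = wL²/12 = 16·16²/12 = 1024/3 kN·m
  R_B = wL/2 = 16·16/2 = 128 kN
  M_B = -wL²/12 = -16·16²/12 = -1024/3 kN·m
Superposition: R_A = 3676/27 kN, M_A = 9920/27 kN·m, R_B = 3533/27 kN, M_B = -9568/27 kN·m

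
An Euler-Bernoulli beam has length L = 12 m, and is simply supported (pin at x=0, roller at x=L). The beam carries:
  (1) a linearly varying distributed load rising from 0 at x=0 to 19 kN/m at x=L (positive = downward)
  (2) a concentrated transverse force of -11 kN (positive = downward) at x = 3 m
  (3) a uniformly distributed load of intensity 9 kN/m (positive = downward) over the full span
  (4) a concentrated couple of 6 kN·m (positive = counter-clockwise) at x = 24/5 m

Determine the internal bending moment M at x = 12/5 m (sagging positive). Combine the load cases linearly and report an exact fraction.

M(12/5) = 21579/125 kN·m

Load 1 — triangular load w₀=19 kN/m (0→w₀ over full span):
  M_1 = w₀Lx/6 - w₀x³/(6L) = 19·12·(12/5)/6 - 19·(12/5)³/(6·12) = 10944/125 kN·m
Load 2 — point force P=-11 kN at a=3 m (b=L-a=9):
  M_2 = Pbx/L  [x≤a] = (-11)·9·(12/5)/12 = -99/5 kN·m
Load 3 — uniform load w=9 kN/m over full span:
  M_3 = wx(L-x)/2 = 9·(12/5)·(12-(12/5))/2 = 2592/25 kN·m
Load 4 — applied couple M₀=6 kN·m at a=24/5 m (b=L-a=36/5):
  M_4 = M₀x/L  [x≤a] = 6·(12/5)/12 = 6/5 kN·m
Superposition: M = Σ M_i = 21579/125 kN·m ≈ 172.632000 kN·m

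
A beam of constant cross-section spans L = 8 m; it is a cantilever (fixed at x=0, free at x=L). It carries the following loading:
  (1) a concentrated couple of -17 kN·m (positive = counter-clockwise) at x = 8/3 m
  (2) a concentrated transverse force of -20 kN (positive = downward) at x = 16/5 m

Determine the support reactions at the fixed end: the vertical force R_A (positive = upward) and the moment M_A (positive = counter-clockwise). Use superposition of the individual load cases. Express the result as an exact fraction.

R_A = -20 kN, M_A = -47 kN·m

Load 1 — applied couple M₀=-17 kN·m at a=8/3 m (b=L-a=16/3):
  R_A = 0 kN
  M_A = -M₀ = -(-17) = 17 kN·m
Load 2 — point force P=-20 kN at a=16/5 m (b=L-a=24/5):
  R_A = P = (-20) = -20 kN
  M_A = Pa = (-20)·(16/5) = -64 kN·m
Superposition: R_A = -20 kN, M_A = -47 kN·m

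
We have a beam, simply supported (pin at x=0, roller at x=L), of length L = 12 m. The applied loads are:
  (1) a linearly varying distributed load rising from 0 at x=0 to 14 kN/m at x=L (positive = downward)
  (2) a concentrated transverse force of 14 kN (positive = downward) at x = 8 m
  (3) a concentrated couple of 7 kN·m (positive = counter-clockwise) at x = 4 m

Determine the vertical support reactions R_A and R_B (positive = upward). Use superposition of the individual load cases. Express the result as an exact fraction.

Load 1 — triangular load w₀=14 kN/m (0→w₀ over full span):
  R_A = w₀L/6 = 14·12/6 = 28 kN
  R_B = w₀L/3 = 14·12/3 = 56 kN
Load 2 — point force P=14 kN at a=8 m (b=L-a=4):
  R_A = Pb/L = 14·4/12 = 14/3 kN
  R_B = Pa/L = 14·8/12 = 28/3 kN
Load 3 — applied couple M₀=7 kN·m at a=4 m (b=L-a=8):
  R_A = M₀/L = 7/12 kN
  R_B = -M₀/L = -7/12 kN
Superposition: R_A = 133/4 kN, R_B = 259/4 kN

R_A = 133/4 kN, R_B = 259/4 kN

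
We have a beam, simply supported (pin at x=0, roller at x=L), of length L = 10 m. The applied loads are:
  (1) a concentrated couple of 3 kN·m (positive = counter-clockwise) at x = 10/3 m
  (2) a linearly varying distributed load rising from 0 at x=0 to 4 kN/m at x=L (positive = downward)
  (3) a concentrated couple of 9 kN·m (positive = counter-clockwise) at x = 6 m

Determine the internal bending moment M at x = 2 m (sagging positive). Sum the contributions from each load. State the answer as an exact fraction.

Load 1 — applied couple M₀=3 kN·m at a=10/3 m (b=L-a=20/3):
  M_1 = M₀x/L  [x≤a] = 3·2/10 = 3/5 kN·m
Load 2 — triangular load w₀=4 kN/m (0→w₀ over full span):
  M_2 = w₀Lx/6 - w₀x³/(6L) = 4·10·2/6 - 4·2³/(6·10) = 64/5 kN·m
Load 3 — applied couple M₀=9 kN·m at a=6 m (b=L-a=4):
  M_3 = M₀x/L  [x≤a] = 9·2/10 = 9/5 kN·m
Superposition: M = Σ M_i = 76/5 kN·m ≈ 15.200000 kN·m

M(2) = 76/5 kN·m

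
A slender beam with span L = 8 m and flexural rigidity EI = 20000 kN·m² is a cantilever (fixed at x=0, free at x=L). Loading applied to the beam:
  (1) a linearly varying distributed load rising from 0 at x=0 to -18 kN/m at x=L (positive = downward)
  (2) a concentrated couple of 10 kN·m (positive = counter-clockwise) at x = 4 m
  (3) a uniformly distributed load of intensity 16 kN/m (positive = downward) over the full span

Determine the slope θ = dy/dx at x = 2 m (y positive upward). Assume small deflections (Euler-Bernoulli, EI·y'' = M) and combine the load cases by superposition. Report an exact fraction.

θ(2) = -863/120000 rad

Load 1 — triangular load w₀=-18 kN/m (0→w₀ over full span):
  θ_1 = (w₀Lx²/4-w₀L²x/3-w₀x⁴/(24L))/EI = ((-18)·8·2²/4-(-18)·8²·2/3-(-18)·2⁴/(24·8))/20000 = 1251/40000 rad
Load 2 — applied couple M₀=10 kN·m at a=4 m (b=L-a=4):
  θ_2 = M₀x/EI  [x≤a] = 10·2/20000 = 1/1000 rad
Load 3 — uniform load w=16 kN/m over full span:
  θ_3 = -wx(x²-3Lx+3L²)/(6EI) = -16·2·(2²-3·8·2+3·8²)/(6·20000) = -74/1875 rad
Superposition: θ = Σ θ_i = -863/120000 rad ≈ -0.007192 rad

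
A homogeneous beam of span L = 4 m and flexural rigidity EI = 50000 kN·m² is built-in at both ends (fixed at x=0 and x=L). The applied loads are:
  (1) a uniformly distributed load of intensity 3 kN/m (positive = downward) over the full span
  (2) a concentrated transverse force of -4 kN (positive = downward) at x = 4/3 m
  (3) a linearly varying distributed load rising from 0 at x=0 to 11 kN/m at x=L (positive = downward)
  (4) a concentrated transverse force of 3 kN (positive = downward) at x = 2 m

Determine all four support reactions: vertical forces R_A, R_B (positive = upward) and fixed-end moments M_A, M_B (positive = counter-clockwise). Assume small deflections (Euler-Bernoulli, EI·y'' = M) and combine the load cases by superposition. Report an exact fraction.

R_A = 3007/270 kN, M_A = 2429/270 kN·m, R_B = 5903/270 kN, M_B = -3541/270 kN·m

Load 1 — uniform load w=3 kN/m over full span:
  R_A = wL/2 = 3·4/2 = 6 kN
  M_A = wL²/12 = 3·4²/12 = 4 kN·m
  R_B = wL/2 = 3·4/2 = 6 kN
  M_B = -wL²/12 = -3·4²/12 = -4 kN·m
Load 2 — point force P=-4 kN at a=4/3 m (b=L-a=8/3):
  R_A = Pb²(3a+b)/L³ = (-4)·(8/3)²·(3·(4/3)+(8/3))/4³ = -80/27 kN
  M_A = Pab²/L² = (-4)·(4/3)·(8/3)²/4² = -64/27 kN·m
  R_B = Pa²(a+3b)/L³ = (-4)·(4/3)²·((4/3)+3·(8/3))/4³ = -28/27 kN
  M_B = -Pa²b/L² = -(-4)·(4/3)²·(8/3)/4² = 32/27 kN·m
Load 3 — triangular load w₀=11 kN/m (0→w₀ over full span):
  R_A = 3w₀L/20 = 3·11·4/20 = 33/5 kN
  M_A = w₀L²/30 = 11·4²/30 = 88/15 kN·m
  R_B = 7w₀L/20 = 7·11·4/20 = 77/5 kN
  M_B = -w₀L²/20 = -11·4²/20 = -44/5 kN·m
Load 4 — point force P=3 kN at a=2 m (b=L-a=2):
  R_A = Pb²(3a+b)/L³ = 3·2²·(3·2+2)/4³ = 3/2 kN
  M_A = Pab²/L² = 3·2·2²/4² = 3/2 kN·m
  R_B = Pa²(a+3b)/L³ = 3·2²·(2+3·2)/4³ = 3/2 kN
  M_B = -Pa²b/L² = -3·2²·2/4² = -3/2 kN·m
Superposition: R_A = 3007/270 kN, M_A = 2429/270 kN·m, R_B = 5903/270 kN, M_B = -3541/270 kN·m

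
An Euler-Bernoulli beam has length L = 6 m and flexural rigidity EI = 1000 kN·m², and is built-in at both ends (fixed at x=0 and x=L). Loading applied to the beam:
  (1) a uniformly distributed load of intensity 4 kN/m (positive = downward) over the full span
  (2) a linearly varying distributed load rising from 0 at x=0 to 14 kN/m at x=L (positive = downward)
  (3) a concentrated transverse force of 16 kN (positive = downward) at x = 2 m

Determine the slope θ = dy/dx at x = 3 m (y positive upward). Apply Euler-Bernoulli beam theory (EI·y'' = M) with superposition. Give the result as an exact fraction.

Load 1 — uniform load w=4 kN/m over full span:
  θ_1 = -wx(L-x)(L-2x)/(12EI) = -4·3·(6-3)·(6-2·3)/(12·1000) = 0 rad
Load 2 — triangular load w₀=14 kN/m (0→w₀ over full span):
  θ_2 = -w₀(2x(L-x)(L-2x)(x+2L)+x²(L-x)²)/(120LEI) = -14·(2·3·(6-3)·(6-2·3)·(3+2·6)+3²·(6-3)²)/(120·6·1000) = -63/40000 rad
Load 3 — point force P=16 kN at a=2 m (b=L-a=4):
  θ_3 = Pa²(L-x)(2bL-(3b+a)(L-x))/(2L³EI)  [x>a] = 16·2²·(6-3)·(2·4·6-(3·4+2)·(6-3))/(2·6³·1000) = 1/375 rad
Superposition: θ = Σ θ_i = 131/120000 rad ≈ 0.001092 rad

θ(3) = 131/120000 rad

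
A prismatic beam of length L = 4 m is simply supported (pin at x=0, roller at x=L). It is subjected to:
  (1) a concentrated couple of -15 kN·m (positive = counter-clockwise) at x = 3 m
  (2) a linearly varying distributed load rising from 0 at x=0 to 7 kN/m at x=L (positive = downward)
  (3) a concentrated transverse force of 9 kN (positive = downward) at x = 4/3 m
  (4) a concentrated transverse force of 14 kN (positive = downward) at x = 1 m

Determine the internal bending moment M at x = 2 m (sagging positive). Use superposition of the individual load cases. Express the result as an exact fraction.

Load 1 — applied couple M₀=-15 kN·m at a=3 m (b=L-a=1):
  M_1 = M₀x/L  [x≤a] = (-15)·2/4 = -15/2 kN·m
Load 2 — triangular load w₀=7 kN/m (0→w₀ over full span):
  M_2 = w₀Lx/6 - w₀x³/(6L) = 7·4·2/6 - 7·2³/(6·4) = 7 kN·m
Load 3 — point force P=9 kN at a=4/3 m (b=L-a=8/3):
  M_3 = Pa(L-x)/L  [x>a] = 9·(4/3)·(4-2)/4 = 6 kN·m
Load 4 — point force P=14 kN at a=1 m (b=L-a=3):
  M_4 = Pa(L-x)/L  [x>a] = 14·1·(4-2)/4 = 7 kN·m
Superposition: M = Σ M_i = 25/2 kN·m ≈ 12.500000 kN·m

M(2) = 25/2 kN·m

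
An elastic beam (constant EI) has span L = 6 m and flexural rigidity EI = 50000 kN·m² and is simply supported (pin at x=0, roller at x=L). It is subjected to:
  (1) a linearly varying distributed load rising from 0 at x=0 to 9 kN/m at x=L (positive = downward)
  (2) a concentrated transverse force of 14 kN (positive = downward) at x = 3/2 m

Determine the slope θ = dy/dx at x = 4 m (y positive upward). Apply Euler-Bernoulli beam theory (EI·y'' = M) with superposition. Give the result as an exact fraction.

θ(4) = 2471/4000000 rad

Load 1 — triangular load w₀=9 kN/m (0→w₀ over full span):
  θ_1 = -w₀(7L⁴-30L²x²+15x⁴)/(360LEI) = -9·(7·6⁴-30·6²·4²+15·4⁴)/(360·6·50000) = 91/250000 rad
Load 2 — point force P=14 kN at a=3/2 m (b=L-a=9/2):
  θ_2 = -Pa(2L²-6Lx+3x²+a²)/(6LEI)  [x>a] = -14·(3/2)·(2·6²-6·6·4+3·4²+(3/2)²)/(6·6·50000) = 203/800000 rad
Superposition: θ = Σ θ_i = 2471/4000000 rad ≈ 0.000618 rad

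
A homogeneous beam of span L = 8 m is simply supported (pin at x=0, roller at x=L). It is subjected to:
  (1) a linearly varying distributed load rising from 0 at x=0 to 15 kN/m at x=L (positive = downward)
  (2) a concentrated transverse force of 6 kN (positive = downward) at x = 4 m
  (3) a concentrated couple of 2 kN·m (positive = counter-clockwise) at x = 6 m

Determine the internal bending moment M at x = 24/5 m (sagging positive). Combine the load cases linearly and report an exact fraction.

M(24/5) = 1806/25 kN·m

Load 1 — triangular load w₀=15 kN/m (0→w₀ over full span):
  M_1 = w₀Lx/6 - w₀x³/(6L) = 15·8·(24/5)/6 - 15·(24/5)³/(6·8) = 1536/25 kN·m
Load 2 — point force P=6 kN at a=4 m (b=L-a=4):
  M_2 = Pa(L-x)/L  [x>a] = 6·4·(8-(24/5))/8 = 48/5 kN·m
Load 3 — applied couple M₀=2 kN·m at a=6 m (b=L-a=2):
  M_3 = M₀x/L  [x≤a] = 2·(24/5)/8 = 6/5 kN·m
Superposition: M = Σ M_i = 1806/25 kN·m ≈ 72.240000 kN·m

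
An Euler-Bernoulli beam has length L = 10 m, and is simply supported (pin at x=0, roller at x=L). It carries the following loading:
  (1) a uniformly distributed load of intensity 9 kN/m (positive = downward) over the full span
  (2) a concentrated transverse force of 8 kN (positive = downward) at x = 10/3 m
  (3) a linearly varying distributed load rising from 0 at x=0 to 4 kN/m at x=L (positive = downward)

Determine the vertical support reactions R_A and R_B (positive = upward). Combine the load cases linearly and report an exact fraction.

Load 1 — uniform load w=9 kN/m over full span:
  R_A = wL/2 = 9·10/2 = 45 kN
  R_B = wL/2 = 9·10/2 = 45 kN
Load 2 — point force P=8 kN at a=10/3 m (b=L-a=20/3):
  R_A = Pb/L = 8·(20/3)/10 = 16/3 kN
  R_B = Pa/L = 8·(10/3)/10 = 8/3 kN
Load 3 — triangular load w₀=4 kN/m (0→w₀ over full span):
  R_A = w₀L/6 = 4·10/6 = 20/3 kN
  R_B = w₀L/3 = 4·10/3 = 40/3 kN
Superposition: R_A = 57 kN, R_B = 61 kN

R_A = 57 kN, R_B = 61 kN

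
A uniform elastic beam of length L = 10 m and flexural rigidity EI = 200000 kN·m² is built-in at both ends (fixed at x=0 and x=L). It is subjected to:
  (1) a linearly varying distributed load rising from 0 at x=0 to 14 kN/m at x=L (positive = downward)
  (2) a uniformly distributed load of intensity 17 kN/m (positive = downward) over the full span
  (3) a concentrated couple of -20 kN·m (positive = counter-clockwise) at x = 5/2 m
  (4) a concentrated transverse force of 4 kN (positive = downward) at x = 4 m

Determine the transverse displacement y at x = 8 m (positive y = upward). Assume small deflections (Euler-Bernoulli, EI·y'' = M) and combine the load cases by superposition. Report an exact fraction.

y(8) = -210197/150000000 m

Load 1 — triangular load w₀=14 kN/m (0→w₀ over full span):
  y_1 = -w₀x²(L-x)²(x+2L)/(120LEI) = -14·8²·(10-8)²·(8+2·10)/(120·10·200000) = -98/234375 m
Load 2 — uniform load w=17 kN/m over full span:
  y_2 = -wx²(L-x)²/(24EI) = -17·8²·(10-8)²/(24·200000) = -17/18750 m
Load 3 — applied couple M₀=-20 kN·m at a=5/2 m (b=L-a=15/2):
  y_3 = (R_Ax³/6 - M_Ax²/2 - M₀(x-a)²/2)/EI  [x>a] with R_A=-9/4, M_A=15/4 = ((-9/4)·8³/6 - (15/4)·8²/2 - (-20)·(8-(5/2))²/2)/200000 = -19/400000 m
Load 4 — point force P=4 kN at a=4 m (b=L-a=6):
  y_4 = -Pa²(L-x)²(3bL-(3b+a)(L-x))/(6L³EI)  [x>a] = -4·4²·(10-8)²·(3·6·10-(3·6+4)·(10-8))/(6·10³·200000) = -34/1171875 m
Superposition: y = Σ y_i = -210197/150000000 m ≈ -0.001401 m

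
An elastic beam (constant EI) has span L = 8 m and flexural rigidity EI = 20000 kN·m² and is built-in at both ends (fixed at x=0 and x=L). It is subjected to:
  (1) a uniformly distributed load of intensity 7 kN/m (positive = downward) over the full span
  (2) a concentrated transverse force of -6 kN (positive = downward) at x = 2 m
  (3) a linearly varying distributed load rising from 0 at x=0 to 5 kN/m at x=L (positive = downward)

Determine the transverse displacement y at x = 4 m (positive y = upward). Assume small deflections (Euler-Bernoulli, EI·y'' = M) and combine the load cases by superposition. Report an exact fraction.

y(4) = -7/1500 m

Load 1 — uniform load w=7 kN/m over full span:
  y_1 = -wx²(L-x)²/(24EI) = -7·4²·(8-4)²/(24·20000) = -7/1875 m
Load 2 — point force P=-6 kN at a=2 m (b=L-a=6):
  y_2 = -Pa²(L-x)²(3bL-(3b+a)(L-x))/(6L³EI)  [x>a] = -(-6)·2²·(8-4)²·(3·6·8-(3·6+2)·(8-4))/(6·8³·20000) = 1/2500 m
Load 3 — triangular load w₀=5 kN/m (0→w₀ over full span):
  y_3 = -w₀x²(L-x)²(x+2L)/(120LEI) = -5·4²·(8-4)²·(4+2·8)/(120·8·20000) = -1/750 m
Superposition: y = Σ y_i = -7/1500 m ≈ -0.004667 m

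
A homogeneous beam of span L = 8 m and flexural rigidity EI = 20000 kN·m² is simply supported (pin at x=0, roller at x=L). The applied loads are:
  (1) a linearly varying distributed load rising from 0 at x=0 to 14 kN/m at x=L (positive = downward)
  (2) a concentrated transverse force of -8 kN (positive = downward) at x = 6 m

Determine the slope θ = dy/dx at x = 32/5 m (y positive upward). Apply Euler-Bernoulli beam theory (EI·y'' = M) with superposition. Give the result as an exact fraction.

Load 1 — triangular load w₀=14 kN/m (0→w₀ over full span):
  θ_1 = -w₀(7L⁴-30L²x²+15x⁴)/(360LEI) = -14·(7·8⁴-30·8²·(32/5)²+15·(32/5)⁴)/(360·8·20000) = 21196/3515625 rad
Load 2 — point force P=-8 kN at a=6 m (b=L-a=2):
  θ_2 = -Pa(2L²-6Lx+3x²+a²)/(6LEI)  [x>a] = -(-8)·6·(2·8²-6·8·(32/5)+3·(32/5)²+6²)/(6·8·20000) = -127/125000 rad
Superposition: θ = Σ θ_i = 140993/28125000 rad ≈ 0.005013 rad

θ(32/5) = 140993/28125000 rad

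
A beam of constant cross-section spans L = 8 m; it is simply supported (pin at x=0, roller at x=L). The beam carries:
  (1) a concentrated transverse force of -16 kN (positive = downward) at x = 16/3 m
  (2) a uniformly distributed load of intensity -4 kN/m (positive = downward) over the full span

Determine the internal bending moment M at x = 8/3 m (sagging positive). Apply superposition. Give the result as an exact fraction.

Load 1 — point force P=-16 kN at a=16/3 m (b=L-a=8/3):
  M_1 = Pbx/L  [x≤a] = (-16)·(8/3)·(8/3)/8 = -128/9 kN·m
Load 2 — uniform load w=-4 kN/m over full span:
  M_2 = wx(L-x)/2 = (-4)·(8/3)·(8-(8/3))/2 = -256/9 kN·m
Superposition: M = Σ M_i = -128/3 kN·m ≈ -42.666667 kN·m

M(8/3) = -128/3 kN·m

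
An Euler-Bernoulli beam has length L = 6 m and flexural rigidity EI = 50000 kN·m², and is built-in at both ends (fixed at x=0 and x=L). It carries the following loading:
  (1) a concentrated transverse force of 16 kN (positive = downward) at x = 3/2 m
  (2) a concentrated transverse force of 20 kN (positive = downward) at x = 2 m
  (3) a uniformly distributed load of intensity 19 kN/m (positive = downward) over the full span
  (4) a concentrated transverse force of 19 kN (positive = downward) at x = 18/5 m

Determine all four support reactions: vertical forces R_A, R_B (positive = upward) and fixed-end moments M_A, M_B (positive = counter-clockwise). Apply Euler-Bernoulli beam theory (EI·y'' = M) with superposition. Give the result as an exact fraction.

Load 1 — point force P=16 kN at a=3/2 m (b=L-a=9/2):
  R_A = Pb²(3a+b)/L³ = 16·(9/2)²·(3·(3/2)+(9/2))/6³ = 27/2 kN
  M_A = Pab²/L² = 16·(3/2)·(9/2)²/6² = 27/2 kN·m
  R_B = Pa²(a+3b)/L³ = 16·(3/2)²·((3/2)+3·(9/2))/6³ = 5/2 kN
  M_B = -Pa²b/L² = -16·(3/2)²·(9/2)/6² = -9/2 kN·m
Load 2 — point force P=20 kN at a=2 m (b=L-a=4):
  R_A = Pb²(3a+b)/L³ = 20·4²·(3·2+4)/6³ = 400/27 kN
  M_A = Pab²/L² = 20·2·4²/6² = 160/9 kN·m
  R_B = Pa²(a+3b)/L³ = 20·2²·(2+3·4)/6³ = 140/27 kN
  M_B = -Pa²b/L² = -20·2²·4/6² = -80/9 kN·m
Load 3 — uniform load w=19 kN/m over full span:
  R_A = wL/2 = 19·6/2 = 57 kN
  M_A = wL²/12 = 19·6²/12 = 57 kN·m
  R_B = wL/2 = 19·6/2 = 57 kN
  M_B = -wL²/12 = -19·6²/12 = -57 kN·m
Load 4 — point force P=19 kN at a=18/5 m (b=L-a=12/5):
  R_A = Pb²(3a+b)/L³ = 19·(12/5)²·(3·(18/5)+(12/5))/6³ = 836/125 kN
  M_A = Pab²/L² = 19·(18/5)·(12/5)²/6² = 1368/125 kN·m
  R_B = Pa²(a+3b)/L³ = 19·(18/5)²·((18/5)+3·(12/5))/6³ = 1539/125 kN
  M_B = -Pa²b/L² = -19·(18/5)²·(12/5)/6² = -2052/125 kN·m
Superposition: R_A = 621019/6750 kN, M_A = 223249/2250 kN·m, R_B = 519731/6750 kN, M_B = -195311/2250 kN·m

R_A = 621019/6750 kN, M_A = 223249/2250 kN·m, R_B = 519731/6750 kN, M_B = -195311/2250 kN·m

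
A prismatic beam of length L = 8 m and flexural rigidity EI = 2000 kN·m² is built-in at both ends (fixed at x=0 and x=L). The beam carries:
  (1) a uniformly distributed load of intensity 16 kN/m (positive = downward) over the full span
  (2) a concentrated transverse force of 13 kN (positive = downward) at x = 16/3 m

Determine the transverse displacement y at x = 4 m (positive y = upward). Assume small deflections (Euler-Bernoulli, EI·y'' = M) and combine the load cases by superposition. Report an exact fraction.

y(4) = -994/10125 m

Load 1 — uniform load w=16 kN/m over full span:
  y_1 = -wx²(L-x)²/(24EI) = -16·4²·(8-4)²/(24·2000) = -32/375 m
Load 2 — point force P=13 kN at a=16/3 m (b=L-a=8/3):
  y_2 = -Pb²x²(3aL-(3a+b)x)/(6L³EI)  [x≤a] = -13·(8/3)²·4²·(3·(16/3)·8-(3·(16/3)+(8/3))·4)/(6·8³·2000) = -26/2025 m
Superposition: y = Σ y_i = -994/10125 m ≈ -0.098173 m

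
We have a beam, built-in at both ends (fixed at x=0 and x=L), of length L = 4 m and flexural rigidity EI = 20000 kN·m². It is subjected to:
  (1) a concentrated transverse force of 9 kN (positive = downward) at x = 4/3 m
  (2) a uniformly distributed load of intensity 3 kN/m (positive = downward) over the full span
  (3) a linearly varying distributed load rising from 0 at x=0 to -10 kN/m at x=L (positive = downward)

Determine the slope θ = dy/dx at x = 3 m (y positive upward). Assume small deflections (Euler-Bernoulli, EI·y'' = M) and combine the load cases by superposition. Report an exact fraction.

Load 1 — point force P=9 kN at a=4/3 m (b=L-a=8/3):
  θ_1 = Pa²(L-x)(2bL-(3b+a)(L-x))/(2L³EI)  [x>a] = 9·(4/3)²·(4-3)·(2·(8/3)·4-(3·(8/3)+(4/3))·(4-3))/(2·4³·20000) = 3/40000 rad
Load 2 — uniform load w=3 kN/m over full span:
  θ_2 = -wx(L-x)(L-2x)/(12EI) = -3·3·(4-3)·(4-2·3)/(12·20000) = 3/40000 rad
Load 3 — triangular load w₀=-10 kN/m (0→w₀ over full span):
  θ_3 = -w₀(2x(L-x)(L-2x)(x+2L)+x²(L-x)²)/(120LEI) = -(-10)·(2·3·(4-3)·(4-2·3)·(3+2·4)+3²·(4-3)²)/(120·4·20000) = -41/320000 rad
Superposition: θ = Σ θ_i = 7/320000 rad ≈ 0.000022 rad

θ(3) = 7/320000 rad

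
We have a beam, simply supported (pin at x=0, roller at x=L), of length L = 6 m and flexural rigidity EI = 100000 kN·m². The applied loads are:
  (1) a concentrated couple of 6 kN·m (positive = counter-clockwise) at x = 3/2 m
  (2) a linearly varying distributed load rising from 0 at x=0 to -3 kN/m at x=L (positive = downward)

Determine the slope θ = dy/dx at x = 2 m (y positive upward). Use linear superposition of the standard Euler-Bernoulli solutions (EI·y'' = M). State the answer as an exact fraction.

θ(2) = 1207/12000000 rad

Load 1 — applied couple M₀=6 kN·m at a=3/2 m (b=L-a=9/2):
  θ_1 = (M₀x²/(2L)-M₀(x-a)+C₁)/EI  [x>a] with C₁=M₀(3b²-L²)/(6L)=33/8 = (6·2²/(2·6)-6·(2-(3/2))+(33/8))/100000 = 1/32000 rad
Load 2 — triangular load w₀=-3 kN/m (0→w₀ over full span):
  θ_2 = -w₀(7L⁴-30L²x²+15x⁴)/(360LEI) = -(-3)·(7·6⁴-30·6²·2²+15·2⁴)/(360·6·100000) = 13/187500 rad
Superposition: θ = Σ θ_i = 1207/12000000 rad ≈ 0.000101 rad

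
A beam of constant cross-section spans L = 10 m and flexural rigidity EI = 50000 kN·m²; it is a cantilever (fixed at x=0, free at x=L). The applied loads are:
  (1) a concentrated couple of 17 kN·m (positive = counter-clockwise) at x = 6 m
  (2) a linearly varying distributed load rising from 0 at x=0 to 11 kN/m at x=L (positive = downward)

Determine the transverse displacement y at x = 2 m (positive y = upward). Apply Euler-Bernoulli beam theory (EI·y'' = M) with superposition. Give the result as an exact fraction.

y(2) = -11743/937500 m

Load 1 — applied couple M₀=17 kN·m at a=6 m (b=L-a=4):
  y_1 = M₀x²/(2EI)  [x≤a] = 17·2²/(2·50000) = 17/25000 m
Load 2 — triangular load w₀=11 kN/m (0→w₀ over full span):
  y_2 = (w₀Lx³/12-w₀L²x²/6-w₀x⁵/(120L))/EI = (11·10·2³/12-11·10²·2²/6-11·2⁵/(120·10))/50000 = -24761/1875000 m
Superposition: y = Σ y_i = -11743/937500 m ≈ -0.012526 m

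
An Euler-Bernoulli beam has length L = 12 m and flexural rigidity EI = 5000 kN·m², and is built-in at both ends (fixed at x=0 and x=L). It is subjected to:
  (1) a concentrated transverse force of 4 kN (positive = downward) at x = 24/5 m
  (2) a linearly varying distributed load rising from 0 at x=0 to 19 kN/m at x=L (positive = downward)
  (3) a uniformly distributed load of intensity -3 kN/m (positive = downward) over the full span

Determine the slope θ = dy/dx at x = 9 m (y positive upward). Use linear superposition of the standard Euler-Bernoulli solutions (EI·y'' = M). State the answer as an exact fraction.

θ(9) = 393777/20000000 rad

Load 1 — point force P=4 kN at a=24/5 m (b=L-a=36/5):
  θ_1 = Pa²(L-x)(2bL-(3b+a)(L-x))/(2L³EI)  [x>a] = 4·(24/5)²·(12-9)·(2·(36/5)·12-(3·(36/5)+(24/5))·(12-9))/(2·12³·5000) = 117/78125 rad
Load 2 — triangular load w₀=19 kN/m (0→w₀ over full span):
  θ_2 = -w₀(2x(L-x)(L-2x)(x+2L)+x²(L-x)²)/(120LEI) = -19·(2·9·(12-9)·(12-2·9)·(9+2·12)+9²·(12-9)²)/(120·12·5000) = 21033/800000 rad
Load 3 — uniform load w=-3 kN/m over full span:
  θ_3 = -wx(L-x)(L-2x)/(12EI) = -(-3)·9·(12-9)·(12-2·9)/(12·5000) = -81/10000 rad
Superposition: θ = Σ θ_i = 393777/20000000 rad ≈ 0.019689 rad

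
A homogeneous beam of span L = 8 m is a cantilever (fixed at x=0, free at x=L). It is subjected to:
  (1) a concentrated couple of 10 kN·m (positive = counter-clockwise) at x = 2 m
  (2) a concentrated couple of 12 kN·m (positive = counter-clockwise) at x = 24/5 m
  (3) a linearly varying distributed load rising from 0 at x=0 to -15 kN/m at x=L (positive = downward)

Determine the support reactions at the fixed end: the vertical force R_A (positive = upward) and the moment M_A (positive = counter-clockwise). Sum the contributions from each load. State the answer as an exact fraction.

R_A = -60 kN, M_A = -342 kN·m

Load 1 — applied couple M₀=10 kN·m at a=2 m (b=L-a=6):
  R_A = 0 kN
  M_A = -M₀ = -10 kN·m
Load 2 — applied couple M₀=12 kN·m at a=24/5 m (b=L-a=16/5):
  R_A = 0 kN
  M_A = -M₀ = -12 kN·m
Load 3 — triangular load w₀=-15 kN/m (0→w₀ over full span):
  R_A = w₀L/2 = (-15)·8/2 = -60 kN
  M_A = w₀L²/3 = (-15)·8²/3 = -320 kN·m
Superposition: R_A = -60 kN, M_A = -342 kN·m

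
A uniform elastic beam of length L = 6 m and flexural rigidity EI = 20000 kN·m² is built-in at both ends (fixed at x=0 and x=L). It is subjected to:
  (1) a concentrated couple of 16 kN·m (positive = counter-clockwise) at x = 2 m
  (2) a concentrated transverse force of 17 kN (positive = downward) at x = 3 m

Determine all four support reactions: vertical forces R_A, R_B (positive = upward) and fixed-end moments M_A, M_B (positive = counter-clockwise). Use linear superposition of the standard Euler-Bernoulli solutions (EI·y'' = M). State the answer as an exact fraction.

R_A = 217/18 kN, M_A = 51/4 kN·m, R_B = 89/18 kN, M_B = -89/12 kN·m

Load 1 — applied couple M₀=16 kN·m at a=2 m (b=L-a=4):
  R_A = 6M₀ab/L³ = 6·16·2·4/6³ = 32/9 kN
  M_A = M₀b(2a-b)/L² = 16·4·(2·2-4)/6² = 0 kN·m
  R_B = -6M₀ab/L³ = -6·16·2·4/6³ = -32/9 kN
  M_B = M₀a(2b-a)/L² = 16·2·(2·4-2)/6² = 16/3 kN·m
Load 2 — point force P=17 kN at a=3 m (b=L-a=3):
  R_A = Pb²(3a+b)/L³ = 17·3²·(3·3+3)/6³ = 17/2 kN
  M_A = Pab²/L² = 17·3·3²/6² = 51/4 kN·m
  R_B = Pa²(a+3b)/L³ = 17·3²·(3+3·3)/6³ = 17/2 kN
  M_B = -Pa²b/L² = -17·3²·3/6² = -51/4 kN·m
Superposition: R_A = 217/18 kN, M_A = 51/4 kN·m, R_B = 89/18 kN, M_B = -89/12 kN·m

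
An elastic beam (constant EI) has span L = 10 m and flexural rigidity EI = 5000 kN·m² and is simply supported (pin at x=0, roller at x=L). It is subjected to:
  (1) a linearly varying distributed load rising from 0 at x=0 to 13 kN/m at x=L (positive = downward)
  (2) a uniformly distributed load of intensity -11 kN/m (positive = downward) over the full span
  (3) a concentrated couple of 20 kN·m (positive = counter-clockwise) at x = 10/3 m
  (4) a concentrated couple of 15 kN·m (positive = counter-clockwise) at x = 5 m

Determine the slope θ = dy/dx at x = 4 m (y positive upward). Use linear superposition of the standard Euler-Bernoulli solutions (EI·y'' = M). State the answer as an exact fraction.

Load 1 — triangular load w₀=13 kN/m (0→w₀ over full span):
  θ_1 = -w₀(7L⁴-30L²x²+15x⁴)/(360LEI) = -13·(7·10⁴-30·10²·4²+15·4⁴)/(360·10·5000) = -4199/225000 rad
Load 2 — uniform load w=-11 kN/m over full span:
  θ_2 = -w(L³-6Lx²+4x³)/(24EI) = -(-11)·(10³-6·10·4²+4·4³)/(24·5000) = 407/15000 rad
Load 3 — applied couple M₀=20 kN·m at a=10/3 m (b=L-a=20/3):
  θ_3 = (M₀x²/(2L)-M₀(x-a)+C₁)/EI  [x>a] with C₁=M₀(3b²-L²)/(6L)=100/9 = (20·4²/(2·10)-20·(4-(10/3))+(100/9))/5000 = 31/11250 rad
Load 4 — applied couple M₀=15 kN·m at a=5 m (b=L-a=5):
  θ_4 = (M₀x²/(2L)+C₁)/EI  [x≤a] with C₁=M₀(3b²-L²)/(6L)=-25/4 = (15·4²/(2·10)+(-25/4))/5000 = 23/20000 rad
Superposition: θ = Σ θ_i = 3713/300000 rad ≈ 0.012377 rad

θ(4) = 3713/300000 rad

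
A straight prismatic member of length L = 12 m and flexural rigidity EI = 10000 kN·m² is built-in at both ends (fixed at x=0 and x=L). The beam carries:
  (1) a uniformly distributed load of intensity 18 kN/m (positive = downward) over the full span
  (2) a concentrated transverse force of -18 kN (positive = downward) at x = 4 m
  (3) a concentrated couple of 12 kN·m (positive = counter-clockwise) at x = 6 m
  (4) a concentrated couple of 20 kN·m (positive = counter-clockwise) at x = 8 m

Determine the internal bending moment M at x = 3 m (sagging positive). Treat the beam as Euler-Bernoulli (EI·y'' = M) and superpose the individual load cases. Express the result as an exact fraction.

M(3) = 41/2 kN·m

Load 1 — uniform load w=18 kN/m over full span:
  M_1 = wLx/2 - wL²/12 - wx²/2 = 18·12·3/2 - 18·12²/12 - 18·3²/2 = 27 kN·m
Load 2 — point force P=-18 kN at a=4 m (b=L-a=8):
  M_2 = Pb²(3a+b)x/L³ - Pab²/L²  [x≤a] = (-18)·8²·(3·4+8)·3/12³ - (-18)·4·8²/12² = -8 kN·m
Load 3 — applied couple M₀=12 kN·m at a=6 m (b=L-a=6):
  M_3 = R_Ax - M_A  [x≤a] with R_A=3/2, M_A=3 = (3/2)·3 - 3 = 3/2 kN·m
Load 4 — applied couple M₀=20 kN·m at a=8 m (b=L-a=4):
  M_4 = R_Ax - M_A  [x≤a] with R_A=20/9, M_A=20/3 = (20/9)·3 - (20/3) = 0 kN·m
Superposition: M = Σ M_i = 41/2 kN·m ≈ 20.500000 kN·m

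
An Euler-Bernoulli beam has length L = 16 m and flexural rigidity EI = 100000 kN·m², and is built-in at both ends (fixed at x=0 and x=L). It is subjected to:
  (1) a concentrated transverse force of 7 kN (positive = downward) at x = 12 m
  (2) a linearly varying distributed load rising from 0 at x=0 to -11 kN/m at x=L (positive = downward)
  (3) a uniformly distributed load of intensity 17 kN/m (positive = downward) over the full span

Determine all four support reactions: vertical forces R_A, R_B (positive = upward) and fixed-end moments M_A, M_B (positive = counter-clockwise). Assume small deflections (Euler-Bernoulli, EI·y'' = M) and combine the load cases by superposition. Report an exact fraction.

R_A = 17711/160 kN, M_A = 5481/20 kN·m, R_B = 12849/160 kN, M_B = -14257/60 kN·m

Load 1 — point force P=7 kN at a=12 m (b=L-a=4):
  R_A = Pb²(3a+b)/L³ = 7·4²·(3·12+4)/16³ = 35/32 kN
  M_A = Pab²/L² = 7·12·4²/16² = 21/4 kN·m
  R_B = Pa²(a+3b)/L³ = 7·12²·(12+3·4)/16³ = 189/32 kN
  M_B = -Pa²b/L² = -7·12²·4/16² = -63/4 kN·m
Load 2 — triangular load w₀=-11 kN/m (0→w₀ over full span):
  R_A = 3w₀L/20 = 3·(-11)·16/20 = -132/5 kN
  M_A = w₀L²/30 = (-11)·16²/30 = -1408/15 kN·m
  R_B = 7w₀L/20 = 7·(-11)·16/20 = -308/5 kN
  M_B = -w₀L²/20 = -(-11)·16²/20 = 704/5 kN·m
Load 3 — uniform load w=17 kN/m over full span:
  R_A = wL/2 = 17·16/2 = 136 kN
  M_A = wL²/12 = 17·16²/12 = 1088/3 kN·m
  R_B = wL/2 = 17·16/2 = 136 kN
  M_B = -wL²/12 = -17·16²/12 = -1088/3 kN·m
Superposition: R_A = 17711/160 kN, M_A = 5481/20 kN·m, R_B = 12849/160 kN, M_B = -14257/60 kN·m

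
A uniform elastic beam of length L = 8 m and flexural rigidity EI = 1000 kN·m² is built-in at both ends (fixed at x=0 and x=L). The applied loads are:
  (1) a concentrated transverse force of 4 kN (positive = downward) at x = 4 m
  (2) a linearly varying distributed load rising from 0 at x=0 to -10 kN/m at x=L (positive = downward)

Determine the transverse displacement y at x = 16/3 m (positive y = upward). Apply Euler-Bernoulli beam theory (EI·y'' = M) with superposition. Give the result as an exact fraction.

y(16/3) = 3376/91125 m

Load 1 — point force P=4 kN at a=4 m (b=L-a=4):
  y_1 = -Pa²(L-x)²(3bL-(3b+a)(L-x))/(6L³EI)  [x>a] = -4·4²·(8-(16/3))²·(3·4·8-(3·4+4)·(8-(16/3)))/(6·8³·1000) = -16/2025 m
Load 2 — triangular load w₀=-10 kN/m (0→w₀ over full span):
  y_2 = -w₀x²(L-x)²(x+2L)/(120LEI) = -(-10)·(16/3)²·(8-(16/3))²·((16/3)+2·8)/(120·8·1000) = 4096/91125 m
Superposition: y = Σ y_i = 3376/91125 m ≈ 0.037048 m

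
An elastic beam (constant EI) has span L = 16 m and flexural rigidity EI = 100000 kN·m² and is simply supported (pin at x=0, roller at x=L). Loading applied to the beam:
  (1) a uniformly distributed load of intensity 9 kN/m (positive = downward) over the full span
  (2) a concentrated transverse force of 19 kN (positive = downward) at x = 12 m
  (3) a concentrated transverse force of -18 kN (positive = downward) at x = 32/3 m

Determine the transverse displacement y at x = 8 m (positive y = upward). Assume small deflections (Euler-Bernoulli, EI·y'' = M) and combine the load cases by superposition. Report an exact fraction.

Load 1 — uniform load w=9 kN/m over full span:
  y_1 = -wx(L³-2Lx²+x³)/(24EI) = -9·8·(16³-2·16·8²+8³)/(24·100000) = -48/625 m
Load 2 — point force P=19 kN at a=12 m (b=L-a=4):
  y_2 = -Pbx(L²-b²-x²)/(6LEI)  [x≤a] = -19·4·8·(16²-4²-8²)/(6·16·100000) = -209/18750 m
Load 3 — point force P=-18 kN at a=32/3 m (b=L-a=16/3):
  y_3 = -Pbx(L²-b²-x²)/(6LEI)  [x≤a] = -(-18)·(16/3)·8·(16²-(16/3)²-8²)/(6·16·100000) = 368/28125 m
Superposition: y = Σ y_i = -4211/56250 m ≈ -0.074862 m

y(8) = -4211/56250 m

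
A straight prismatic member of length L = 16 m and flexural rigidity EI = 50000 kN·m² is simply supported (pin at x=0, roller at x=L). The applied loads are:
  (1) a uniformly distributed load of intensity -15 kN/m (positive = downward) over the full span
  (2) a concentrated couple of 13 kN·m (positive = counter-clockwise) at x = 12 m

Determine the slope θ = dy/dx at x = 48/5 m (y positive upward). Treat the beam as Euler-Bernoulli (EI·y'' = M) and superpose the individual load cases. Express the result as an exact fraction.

θ(48/5) = -112273/7500000 rad

Load 1 — uniform load w=-15 kN/m over full span:
  θ_1 = -w(L³-6Lx²+4x³)/(24EI) = -(-15)·(16³-6·16·(48/5)²+4·(48/5)³)/(24·50000) = -1184/78125 rad
Load 2 — applied couple M₀=13 kN·m at a=12 m (b=L-a=4):
  θ_2 = (M₀x²/(2L)+C₁)/EI  [x≤a] with C₁=M₀(3b²-L²)/(6L)=-169/6 = (13·(48/5)²/(2·16)+(-169/6))/50000 = 1391/7500000 rad
Superposition: θ = Σ θ_i = -112273/7500000 rad ≈ -0.014970 rad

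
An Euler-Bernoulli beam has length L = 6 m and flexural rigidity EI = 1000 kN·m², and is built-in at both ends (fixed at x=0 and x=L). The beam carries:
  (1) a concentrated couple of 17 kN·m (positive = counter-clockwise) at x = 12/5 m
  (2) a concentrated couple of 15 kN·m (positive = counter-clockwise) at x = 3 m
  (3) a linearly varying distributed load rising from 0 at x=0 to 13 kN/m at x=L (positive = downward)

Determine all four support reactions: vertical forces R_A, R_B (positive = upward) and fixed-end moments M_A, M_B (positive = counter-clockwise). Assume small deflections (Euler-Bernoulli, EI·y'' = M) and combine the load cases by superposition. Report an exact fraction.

R_A = 1953/100 kN, M_A = 2139/100 kN·m, R_B = 1947/100 kN, M_B = -1421/100 kN·m

Load 1 — applied couple M₀=17 kN·m at a=12/5 m (b=L-a=18/5):
  R_A = 6M₀ab/L³ = 6·17·(12/5)·(18/5)/6³ = 102/25 kN
  M_A = M₀b(2a-b)/L² = 17·(18/5)·(2·(12/5)-(18/5))/6² = 51/25 kN·m
  R_B = -6M₀ab/L³ = -6·17·(12/5)·(18/5)/6³ = -102/25 kN
  M_B = M₀a(2b-a)/L² = 17·(12/5)·(2·(18/5)-(12/5))/6² = 136/25 kN·m
Load 2 — applied couple M₀=15 kN·m at a=3 m (b=L-a=3):
  R_A = 6M₀ab/L³ = 6·15·3·3/6³ = 15/4 kN
  M_A = M₀b(2a-b)/L² = 15·3·(2·3-3)/6² = 15/4 kN·m
  R_B = -6M₀ab/L³ = -6·15·3·3/6³ = -15/4 kN
  M_B = M₀a(2b-a)/L² = 15·3·(2·3-3)/6² = 15/4 kN·m
Load 3 — triangular load w₀=13 kN/m (0→w₀ over full span):
  R_A = 3w₀L/20 = 3·13·6/20 = 117/10 kN
  M_A = w₀L²/30 = 13·6²/30 = 78/5 kN·m
  R_B = 7w₀L/20 = 7·13·6/20 = 273/10 kN
  M_B = -w₀L²/20 = -13·6²/20 = -117/5 kN·m
Superposition: R_A = 1953/100 kN, M_A = 2139/100 kN·m, R_B = 1947/100 kN, M_B = -1421/100 kN·m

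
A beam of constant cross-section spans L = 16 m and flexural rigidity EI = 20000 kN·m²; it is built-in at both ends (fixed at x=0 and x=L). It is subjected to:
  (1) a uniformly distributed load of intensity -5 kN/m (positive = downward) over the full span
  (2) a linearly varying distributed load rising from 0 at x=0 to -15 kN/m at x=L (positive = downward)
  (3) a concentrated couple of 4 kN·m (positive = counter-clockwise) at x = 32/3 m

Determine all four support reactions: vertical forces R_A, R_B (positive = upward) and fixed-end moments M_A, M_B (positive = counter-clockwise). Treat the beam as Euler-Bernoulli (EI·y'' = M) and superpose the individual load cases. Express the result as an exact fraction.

Load 1 — uniform load w=-5 kN/m over full span:
  R_A = wL/2 = (-5)·16/2 = -40 kN
  M_A = wL²/12 = (-5)·16²/12 = -320/3 kN·m
  R_B = wL/2 = (-5)·16/2 = -40 kN
  M_B = -wL²/12 = -(-5)·16²/12 = 320/3 kN·m
Load 2 — triangular load w₀=-15 kN/m (0→w₀ over full span):
  R_A = 3w₀L/20 = 3·(-15)·16/20 = -36 kN
  M_A = w₀L²/30 = (-15)·16²/30 = -128 kN·m
  R_B = 7w₀L/20 = 7·(-15)·16/20 = -84 kN
  M_B = -w₀L²/20 = -(-15)·16²/20 = 192 kN·m
Load 3 — applied couple M₀=4 kN·m at a=32/3 m (b=L-a=16/3):
  R_A = 6M₀ab/L³ = 6·4·(32/3)·(16/3)/16³ = 1/3 kN
  M_A = M₀b(2a-b)/L² = 4·(16/3)·(2·(32/3)-(16/3))/16² = 4/3 kN·m
  R_B = -6M₀ab/L³ = -6·4·(32/3)·(16/3)/16³ = -1/3 kN
  M_B = M₀a(2b-a)/L² = 4·(32/3)·(2·(16/3)-(32/3))/16² = 0 kN·m
Superposition: R_A = -227/3 kN, M_A = -700/3 kN·m, R_B = -373/3 kN, M_B = 896/3 kN·m

R_A = -227/3 kN, M_A = -700/3 kN·m, R_B = -373/3 kN, M_B = 896/3 kN·m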